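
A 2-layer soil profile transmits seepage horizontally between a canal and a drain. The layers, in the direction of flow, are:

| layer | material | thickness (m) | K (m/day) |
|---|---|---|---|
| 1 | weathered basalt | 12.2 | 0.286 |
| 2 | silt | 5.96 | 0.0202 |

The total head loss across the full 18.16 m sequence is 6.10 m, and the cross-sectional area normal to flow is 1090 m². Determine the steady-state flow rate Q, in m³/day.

19.7

Flow is perpendicular to layering, so the layers act in series and the equivalent K is the thickness-weighted harmonic mean.
Total thickness L = 12.2 + 5.96 = 18.16 m.
Σ(b_i/K_i) = 12.2/0.286 + 5.96/0.0202 = 337.7 d.
K_eq = L / Σ(b_i/K_i) = 18.16 / 337.7 = 0.05377 m/day.
Q = K_eq · A · (Δh/L) = 0.05377 × 1090 × (6.10/18.16) = 19.69 m³/day.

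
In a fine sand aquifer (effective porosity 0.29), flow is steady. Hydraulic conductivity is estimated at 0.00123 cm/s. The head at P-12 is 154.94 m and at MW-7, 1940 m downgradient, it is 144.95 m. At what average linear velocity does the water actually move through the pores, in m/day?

Convert K: 0.00123 cm/s × 864 = 1.063 m/day.
Hydraulic gradient i = (154.94 − 144.95) / 1940 = 9.99 / 1940 = 0.005149.
Darcy flux q = K · i = 1.063 × 0.005149 = 0.005472 m/day.
Seepage velocity v = q / n_e = 0.005472 / 0.29 = 0.01887 m/day.

0.0189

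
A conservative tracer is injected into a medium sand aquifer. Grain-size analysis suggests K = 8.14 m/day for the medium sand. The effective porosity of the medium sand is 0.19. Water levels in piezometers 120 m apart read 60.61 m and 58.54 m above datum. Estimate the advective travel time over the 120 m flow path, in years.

Hydraulic gradient i = (60.61 − 58.54) / 120 = 2.07 / 120 = 0.01725.
Darcy flux q = K · i = 8.140 × 0.01725 = 0.1404 m/day.
Seepage velocity v = q / n_e = 0.1404 / 0.19 = 0.7390 m/day.
Travel time t = L / v = 120 / 0.7390 = 162.4 days = 0.4446 years.

0.445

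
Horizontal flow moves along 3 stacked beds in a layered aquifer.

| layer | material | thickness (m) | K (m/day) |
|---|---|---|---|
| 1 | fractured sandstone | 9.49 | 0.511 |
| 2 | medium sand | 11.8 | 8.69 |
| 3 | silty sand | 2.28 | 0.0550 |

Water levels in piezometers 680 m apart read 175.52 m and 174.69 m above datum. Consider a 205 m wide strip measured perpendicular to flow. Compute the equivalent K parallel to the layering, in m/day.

4.56

Flow is parallel to layering, so each bed carries its own Darcy discharge and the transmissivities add.
Σ(K_i·b_i) = 0.511×9.49 + 8.69×11.8 + 0.0550×2.28 = 107.5 m²/day.
Total thickness b = 23.57 m, so K_eq = Σ(K_i·b_i)/b = 4.562 m/day.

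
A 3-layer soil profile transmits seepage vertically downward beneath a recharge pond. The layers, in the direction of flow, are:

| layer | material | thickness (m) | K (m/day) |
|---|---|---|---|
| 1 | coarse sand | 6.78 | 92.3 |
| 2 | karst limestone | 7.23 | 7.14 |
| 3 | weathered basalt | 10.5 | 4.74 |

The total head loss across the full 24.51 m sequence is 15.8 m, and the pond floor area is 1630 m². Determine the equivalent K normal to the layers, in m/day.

7.42

Flow is perpendicular to layering, so the layers act in series and the equivalent K is the thickness-weighted harmonic mean.
Total thickness L = 6.78 + 7.23 + 10.5 = 24.51 m.
Σ(b_i/K_i) = 6.78/92.3 + 7.23/7.14 + 10.5/4.74 = 3.301 d.
K_eq = L / Σ(b_i/K_i) = 24.51 / 3.301 = 7.424 m/day.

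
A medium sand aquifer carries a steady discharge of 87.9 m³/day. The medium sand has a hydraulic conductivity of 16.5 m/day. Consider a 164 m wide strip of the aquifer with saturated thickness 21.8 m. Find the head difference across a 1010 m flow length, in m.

1.50

Cross-sectional area A = 164 × 21.8 = 3575 m².
From Q = K·A·i, i = Q / (K·A) = 87.9 / (16.50 × 3575) = 0.001490.
Head loss Δh = i · L = 0.001490 × 1010 = 1.505 m.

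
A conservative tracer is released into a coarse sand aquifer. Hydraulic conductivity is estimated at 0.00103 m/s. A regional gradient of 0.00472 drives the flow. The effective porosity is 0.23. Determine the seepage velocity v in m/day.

1.83

Convert K: 0.00103 m/s × 86400 = 88.99 m/day.
Hydraulic gradient i = 0.00472.
Darcy flux q = K · i = 88.99 × 0.004720 = 0.4200 m/day.
Seepage velocity v = q / n_e = 0.4200 / 0.23 = 1.826 m/day.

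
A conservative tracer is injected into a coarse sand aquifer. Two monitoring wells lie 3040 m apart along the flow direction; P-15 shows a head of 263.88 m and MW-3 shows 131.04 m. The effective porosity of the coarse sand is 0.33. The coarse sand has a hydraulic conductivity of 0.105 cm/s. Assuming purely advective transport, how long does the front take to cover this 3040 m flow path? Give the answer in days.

Convert K: 0.105 cm/s × 864 = 90.72 m/day.
Hydraulic gradient i = (263.88 − 131.04) / 3040 = 132.84 / 3040 = 0.04370.
Darcy flux q = K · i = 90.72 × 0.04370 = 3.964 m/day.
Seepage velocity v = q / n_e = 3.964 / 0.33 = 12.01 m/day.
Travel time t = L / v = 3040 / 12.01 = 253.1 days.

253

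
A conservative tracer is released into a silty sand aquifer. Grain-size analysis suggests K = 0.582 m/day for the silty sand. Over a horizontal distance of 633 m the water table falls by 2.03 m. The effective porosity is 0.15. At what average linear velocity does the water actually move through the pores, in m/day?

0.0124

Hydraulic gradient i = Δh / L = 2.03 / 633 = 0.003207.
Darcy flux q = K · i = 0.5820 × 0.003207 = 0.001866 m/day.
Seepage velocity v = q / n_e = 0.001866 / 0.15 = 0.01244 m/day.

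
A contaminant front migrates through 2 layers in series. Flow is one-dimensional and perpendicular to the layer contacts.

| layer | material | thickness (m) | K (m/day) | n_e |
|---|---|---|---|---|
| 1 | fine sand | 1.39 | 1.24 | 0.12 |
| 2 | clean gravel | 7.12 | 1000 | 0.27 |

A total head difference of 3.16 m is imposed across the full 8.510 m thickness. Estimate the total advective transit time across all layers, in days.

With flow normal to the layers, continuity requires the same specific discharge q through every layer.
Σ(b_i/K_i) = 1.39/1.24 + 7.12/1000 = 1.128 d.
q = Δh / Σ(b_i/K_i) = 3.16 / 1.128 = 2.801 m/day.
In each layer the seepage velocity is v_i = q/n_i, so the layer transit time is t_i = b_i·n_i / q:
  layer 1 (fine sand): t_1 = 1.39 × 0.12 / 2.801 = 0.05955 d
  layer 2 (clean gravel): t_2 = 7.12 × 0.27 / 2.801 = 0.6863 d
Total t = Σ t_i = 0.7458 days.

0.746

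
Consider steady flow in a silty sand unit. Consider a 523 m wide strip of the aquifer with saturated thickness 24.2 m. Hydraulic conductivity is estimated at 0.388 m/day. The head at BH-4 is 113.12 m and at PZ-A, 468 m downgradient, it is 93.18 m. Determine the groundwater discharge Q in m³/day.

209

Cross-sectional area A = 523 × 24.2 = 12657 m².
Hydraulic gradient i = (113.12 − 93.18) / 468 = 19.94 / 468 = 0.04261.
Darcy's law: Q = K · A · i = 0.3880 × 12657 × 0.04261 = 209.2 m³/day.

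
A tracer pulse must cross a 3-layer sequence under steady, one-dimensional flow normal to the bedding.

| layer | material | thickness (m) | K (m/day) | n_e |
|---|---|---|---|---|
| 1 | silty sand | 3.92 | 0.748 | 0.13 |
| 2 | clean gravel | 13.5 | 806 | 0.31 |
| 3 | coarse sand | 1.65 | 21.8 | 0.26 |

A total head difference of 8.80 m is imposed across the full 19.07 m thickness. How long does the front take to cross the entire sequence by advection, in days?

3.11

With flow normal to the layers, continuity requires the same specific discharge q through every layer.
Σ(b_i/K_i) = 3.92/0.748 + 13.5/806 + 1.65/21.8 = 5.333 d.
q = Δh / Σ(b_i/K_i) = 8.80 / 5.333 = 1.650 m/day.
In each layer the seepage velocity is v_i = q/n_i, so the layer transit time is t_i = b_i·n_i / q:
  layer 1 (silty sand): t_1 = 3.92 × 0.13 / 1.650 = 0.3088 d
  layer 2 (clean gravel): t_2 = 13.5 × 0.31 / 1.650 = 2.536 d
  layer 3 (coarse sand): t_3 = 1.65 × 0.26 / 1.650 = 0.2600 d
Total t = Σ t_i = 3.105 days.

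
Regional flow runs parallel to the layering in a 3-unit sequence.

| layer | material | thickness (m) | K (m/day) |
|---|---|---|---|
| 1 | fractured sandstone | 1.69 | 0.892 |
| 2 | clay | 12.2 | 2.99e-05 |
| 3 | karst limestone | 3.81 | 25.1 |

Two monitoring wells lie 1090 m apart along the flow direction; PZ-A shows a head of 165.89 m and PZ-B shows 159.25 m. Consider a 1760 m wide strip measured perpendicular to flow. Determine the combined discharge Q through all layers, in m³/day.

Flow is parallel to layering, so each bed carries its own Darcy discharge and the transmissivities add.
Σ(K_i·b_i) = 0.892×1.69 + 2.99e-05×12.2 + 25.1×3.81 = 97.14 m²/day.
Hydraulic gradient i = (165.89 − 159.25) / 1090 = 6.64 / 1090 = 0.006092.
Q = Σ(K_i·b_i) · W · i = 97.14 × 1760 × 0.006092 = 1041 m³/day.

1040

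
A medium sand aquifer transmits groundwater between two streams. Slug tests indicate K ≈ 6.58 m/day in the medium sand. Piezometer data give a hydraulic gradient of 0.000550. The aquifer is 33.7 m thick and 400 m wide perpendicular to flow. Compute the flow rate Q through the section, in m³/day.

48.8

Cross-sectional area A = 400 × 33.7 = 13480 m².
Hydraulic gradient i = 0.000550.
Darcy's law: Q = K · A · i = 6.580 × 13480 × 0.0005500 = 48.78 m³/day.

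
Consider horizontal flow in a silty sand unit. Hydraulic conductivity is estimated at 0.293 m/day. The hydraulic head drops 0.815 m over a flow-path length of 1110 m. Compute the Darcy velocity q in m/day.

Hydraulic gradient i = Δh / L = 0.815 / 1110 = 0.0007342.
Specific discharge q = K · i = 0.2930 × 0.0007342 = 0.0002151 m/day.

0.000215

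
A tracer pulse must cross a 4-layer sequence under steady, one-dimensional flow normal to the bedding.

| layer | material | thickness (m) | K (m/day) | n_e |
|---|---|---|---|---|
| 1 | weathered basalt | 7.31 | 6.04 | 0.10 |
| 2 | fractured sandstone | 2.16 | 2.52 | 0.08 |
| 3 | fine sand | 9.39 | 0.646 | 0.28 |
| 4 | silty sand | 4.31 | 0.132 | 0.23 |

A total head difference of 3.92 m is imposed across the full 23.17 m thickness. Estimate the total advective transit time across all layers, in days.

56.8

With flow normal to the layers, continuity requires the same specific discharge q through every layer.
Σ(b_i/K_i) = 7.31/6.04 + 2.16/2.52 + 9.39/0.646 + 4.31/0.132 = 49.25 d.
q = Δh / Σ(b_i/K_i) = 3.92 / 49.25 = 0.07959 m/day.
In each layer the seepage velocity is v_i = q/n_i, so the layer transit time is t_i = b_i·n_i / q:
  layer 1 (weathered basalt): t_1 = 7.31 × 0.10 / 0.07959 = 9.185 d
  layer 2 (fractured sandstone): t_2 = 2.16 × 0.08 / 0.07959 = 2.171 d
  layer 3 (fine sand): t_3 = 9.39 × 0.28 / 0.07959 = 33.04 d
  layer 4 (silty sand): t_4 = 4.31 × 0.23 / 0.07959 = 12.46 d
Total t = Σ t_i = 56.85 days.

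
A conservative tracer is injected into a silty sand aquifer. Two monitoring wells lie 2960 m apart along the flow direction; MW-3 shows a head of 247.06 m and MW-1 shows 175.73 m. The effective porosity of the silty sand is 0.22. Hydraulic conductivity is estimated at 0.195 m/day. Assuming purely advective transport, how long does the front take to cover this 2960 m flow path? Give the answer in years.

379

Hydraulic gradient i = (247.06 − 175.73) / 2960 = 71.33 / 2960 = 0.02410.
Darcy flux q = K · i = 0.1950 × 0.02410 = 0.004699 m/day.
Seepage velocity v = q / n_e = 0.004699 / 0.22 = 0.02136 m/day.
Travel time t = L / v = 2960 / 0.02136 = 1.386e+05 days = 379.4 years.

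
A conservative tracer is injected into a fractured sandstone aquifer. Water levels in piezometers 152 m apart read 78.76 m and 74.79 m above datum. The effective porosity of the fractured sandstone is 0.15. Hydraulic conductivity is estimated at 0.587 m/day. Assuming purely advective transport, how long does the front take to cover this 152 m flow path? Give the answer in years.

Hydraulic gradient i = (78.76 − 74.79) / 152 = 3.97 / 152 = 0.02612.
Darcy flux q = K · i = 0.5870 × 0.02612 = 0.01533 m/day.
Seepage velocity v = q / n_e = 0.01533 / 0.15 = 0.1022 m/day.
Travel time t = L / v = 152 / 0.1022 = 1487 days = 4.072 years.

4.07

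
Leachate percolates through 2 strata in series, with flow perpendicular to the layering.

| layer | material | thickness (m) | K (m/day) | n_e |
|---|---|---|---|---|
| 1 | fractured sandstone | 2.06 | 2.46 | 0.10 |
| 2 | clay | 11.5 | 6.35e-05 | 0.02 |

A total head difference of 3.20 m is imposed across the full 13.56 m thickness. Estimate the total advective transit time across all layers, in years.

With flow normal to the layers, continuity requires the same specific discharge q through every layer.
Σ(b_i/K_i) = 2.06/2.46 + 11.5/6.35e-05 = 1.811e+05 d.
q = Δh / Σ(b_i/K_i) = 3.20 / 1.811e+05 = 1.767e-05 m/day.
In each layer the seepage velocity is v_i = q/n_i, so the layer transit time is t_i = b_i·n_i / q:
  layer 1 (fractured sandstone): t_1 = 2.06 × 0.10 / 1.767e-05 = 11659 d
  layer 2 (clay): t_2 = 11.5 × 0.02 / 1.767e-05 = 13017 d
Total t = Σ t_i = 24675 days = 67.56 years.

67.6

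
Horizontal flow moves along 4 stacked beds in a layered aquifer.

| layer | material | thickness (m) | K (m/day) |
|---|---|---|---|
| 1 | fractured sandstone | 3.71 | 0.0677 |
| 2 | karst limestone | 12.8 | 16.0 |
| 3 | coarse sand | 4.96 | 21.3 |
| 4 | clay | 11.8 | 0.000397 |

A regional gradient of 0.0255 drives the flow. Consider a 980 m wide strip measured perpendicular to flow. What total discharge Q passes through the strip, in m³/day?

7760

Flow is parallel to layering, so each bed carries its own Darcy discharge and the transmissivities add.
Σ(K_i·b_i) = 0.0677×3.71 + 16.0×12.8 + 21.3×4.96 + 0.000397×11.8 = 310.7 m²/day.
Hydraulic gradient i = 0.0255.
Q = Σ(K_i·b_i) · W · i = 310.7 × 980 × 0.02550 = 7764 m³/day.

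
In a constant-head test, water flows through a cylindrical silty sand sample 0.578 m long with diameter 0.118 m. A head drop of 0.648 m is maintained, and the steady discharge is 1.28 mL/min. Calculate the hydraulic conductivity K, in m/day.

0.150

Cross-sectional area A = π·(d/2)² = π × (0.118/2)² = 0.01094 m².
Convert discharge: 1.28 mL/min = 2.133e-08 m³/s.
Darcy's law rearranged: K = Q·L / (A·Δh) = 2.133e-08 × 0.578 / (0.01094 × 0.648) = 1.740e-06 m/s = 0.1503 m/day.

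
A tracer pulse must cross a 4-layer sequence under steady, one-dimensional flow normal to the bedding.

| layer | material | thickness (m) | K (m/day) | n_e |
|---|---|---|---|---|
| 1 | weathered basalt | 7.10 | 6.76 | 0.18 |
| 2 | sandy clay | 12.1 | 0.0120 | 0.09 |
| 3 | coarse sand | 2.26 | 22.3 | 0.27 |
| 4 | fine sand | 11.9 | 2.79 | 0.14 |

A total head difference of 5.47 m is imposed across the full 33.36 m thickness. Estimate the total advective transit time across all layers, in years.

2.36

With flow normal to the layers, continuity requires the same specific discharge q through every layer.
Σ(b_i/K_i) = 7.10/6.76 + 12.1/0.0120 + 2.26/22.3 + 11.9/2.79 = 1014 d.
q = Δh / Σ(b_i/K_i) = 5.47 / 1014 = 0.005396 m/day.
In each layer the seepage velocity is v_i = q/n_i, so the layer transit time is t_i = b_i·n_i / q:
  layer 1 (weathered basalt): t_1 = 7.10 × 0.18 / 0.005396 = 236.9 d
  layer 2 (sandy clay): t_2 = 12.1 × 0.09 / 0.005396 = 201.8 d
  layer 3 (coarse sand): t_3 = 2.26 × 0.27 / 0.005396 = 113.1 d
  layer 4 (fine sand): t_4 = 11.9 × 0.14 / 0.005396 = 308.8 d
Total t = Σ t_i = 860.5 days = 2.356 years.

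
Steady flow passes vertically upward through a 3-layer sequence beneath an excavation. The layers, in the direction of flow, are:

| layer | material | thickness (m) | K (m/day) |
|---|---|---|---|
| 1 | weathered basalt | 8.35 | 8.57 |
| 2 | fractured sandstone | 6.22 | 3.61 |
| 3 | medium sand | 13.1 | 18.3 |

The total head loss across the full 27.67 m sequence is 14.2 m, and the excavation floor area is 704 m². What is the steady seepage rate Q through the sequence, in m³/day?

Flow is perpendicular to layering, so the layers act in series and the equivalent K is the thickness-weighted harmonic mean.
Total thickness L = 8.35 + 6.22 + 13.1 = 27.67 m.
Σ(b_i/K_i) = 8.35/8.57 + 6.22/3.61 + 13.1/18.3 = 3.413 d.
K_eq = L / Σ(b_i/K_i) = 27.67 / 3.413 = 8.107 m/day.
Q = K_eq · A · (Δh/L) = 8.107 × 704 × (14.2/27.67) = 2929 m³/day.

2930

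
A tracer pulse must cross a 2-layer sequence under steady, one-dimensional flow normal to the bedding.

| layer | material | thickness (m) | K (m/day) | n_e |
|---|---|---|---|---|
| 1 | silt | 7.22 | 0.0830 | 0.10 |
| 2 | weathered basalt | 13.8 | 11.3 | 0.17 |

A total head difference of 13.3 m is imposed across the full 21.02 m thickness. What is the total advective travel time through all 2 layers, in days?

With flow normal to the layers, continuity requires the same specific discharge q through every layer.
Σ(b_i/K_i) = 7.22/0.0830 + 13.8/11.3 = 88.21 d.
q = Δh / Σ(b_i/K_i) = 13.3 / 88.21 = 0.1508 m/day.
In each layer the seepage velocity is v_i = q/n_i, so the layer transit time is t_i = b_i·n_i / q:
  layer 1 (silt): t_1 = 7.22 × 0.10 / 0.1508 = 4.788 d
  layer 2 (weathered basalt): t_2 = 13.8 × 0.17 / 0.1508 = 15.56 d
Total t = Σ t_i = 20.35 days.

20.3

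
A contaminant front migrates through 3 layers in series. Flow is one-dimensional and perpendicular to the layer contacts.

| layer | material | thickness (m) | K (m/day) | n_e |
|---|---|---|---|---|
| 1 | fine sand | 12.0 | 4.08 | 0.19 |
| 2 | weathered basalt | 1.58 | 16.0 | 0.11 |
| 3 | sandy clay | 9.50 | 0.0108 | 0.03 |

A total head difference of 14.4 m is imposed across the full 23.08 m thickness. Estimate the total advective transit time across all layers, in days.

168

With flow normal to the layers, continuity requires the same specific discharge q through every layer.
Σ(b_i/K_i) = 12.0/4.08 + 1.58/16.0 + 9.50/0.0108 = 882.7 d.
q = Δh / Σ(b_i/K_i) = 14.4 / 882.7 = 0.01631 m/day.
In each layer the seepage velocity is v_i = q/n_i, so the layer transit time is t_i = b_i·n_i / q:
  layer 1 (fine sand): t_1 = 12.0 × 0.19 / 0.01631 = 139.8 d
  layer 2 (weathered basalt): t_2 = 1.58 × 0.11 / 0.01631 = 10.65 d
  layer 3 (sandy clay): t_3 = 9.50 × 0.03 / 0.01631 = 17.47 d
Total t = Σ t_i = 167.9 days.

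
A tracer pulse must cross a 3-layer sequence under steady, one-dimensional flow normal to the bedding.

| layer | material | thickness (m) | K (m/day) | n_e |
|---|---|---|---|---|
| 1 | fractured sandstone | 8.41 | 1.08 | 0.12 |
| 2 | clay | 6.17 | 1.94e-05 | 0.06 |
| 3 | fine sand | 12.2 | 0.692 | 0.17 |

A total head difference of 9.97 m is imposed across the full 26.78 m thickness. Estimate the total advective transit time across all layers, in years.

302

With flow normal to the layers, continuity requires the same specific discharge q through every layer.
Σ(b_i/K_i) = 8.41/1.08 + 6.17/1.94e-05 + 12.2/0.692 = 3.181e+05 d.
q = Δh / Σ(b_i/K_i) = 9.97 / 3.181e+05 = 3.135e-05 m/day.
In each layer the seepage velocity is v_i = q/n_i, so the layer transit time is t_i = b_i·n_i / q:
  layer 1 (fractured sandstone): t_1 = 8.41 × 0.12 / 3.135e-05 = 32196 d
  layer 2 (clay): t_2 = 6.17 × 0.06 / 3.135e-05 = 11810 d
  layer 3 (fine sand): t_3 = 12.2 × 0.17 / 3.135e-05 = 66166 d
Total t = Σ t_i = 1.102e+05 days = 301.6 years.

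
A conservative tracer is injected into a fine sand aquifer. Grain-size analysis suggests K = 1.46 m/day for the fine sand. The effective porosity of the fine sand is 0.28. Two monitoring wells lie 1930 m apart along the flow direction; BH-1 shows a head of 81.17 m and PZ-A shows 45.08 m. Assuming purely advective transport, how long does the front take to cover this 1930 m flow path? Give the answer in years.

Hydraulic gradient i = (81.17 − 45.08) / 1930 = 36.09 / 1930 = 0.01870.
Darcy flux q = K · i = 1.460 × 0.01870 = 0.02730 m/day.
Seepage velocity v = q / n_e = 0.02730 / 0.28 = 0.09750 m/day.
Travel time t = L / v = 1930 / 0.09750 = 19794 days = 54.19 years.

54.2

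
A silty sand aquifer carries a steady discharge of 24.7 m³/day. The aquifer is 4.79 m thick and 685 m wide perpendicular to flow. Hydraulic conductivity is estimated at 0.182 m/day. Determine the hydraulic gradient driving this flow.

Cross-sectional area A = 685 × 4.79 = 3281 m².
From Q = K·A·i, i = Q / (K·A) = 24.7 / (0.1820 × 3281) = 0.04136.

0.0414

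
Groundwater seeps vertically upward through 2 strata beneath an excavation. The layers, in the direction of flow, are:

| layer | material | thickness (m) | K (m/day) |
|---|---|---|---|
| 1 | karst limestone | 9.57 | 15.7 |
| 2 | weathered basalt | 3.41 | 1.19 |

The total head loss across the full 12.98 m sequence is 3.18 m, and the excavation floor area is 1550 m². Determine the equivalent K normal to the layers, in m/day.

3.74

Flow is perpendicular to layering, so the layers act in series and the equivalent K is the thickness-weighted harmonic mean.
Total thickness L = 9.57 + 3.41 = 12.98 m.
Σ(b_i/K_i) = 9.57/15.7 + 3.41/1.19 = 3.475 d.
K_eq = L / Σ(b_i/K_i) = 12.98 / 3.475 = 3.735 m/day.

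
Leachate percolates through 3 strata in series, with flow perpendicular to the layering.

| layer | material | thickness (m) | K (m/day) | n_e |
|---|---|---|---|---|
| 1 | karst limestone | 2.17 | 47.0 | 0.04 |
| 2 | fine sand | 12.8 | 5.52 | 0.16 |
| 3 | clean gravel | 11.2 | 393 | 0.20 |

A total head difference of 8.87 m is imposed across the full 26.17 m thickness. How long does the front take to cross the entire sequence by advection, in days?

1.18

With flow normal to the layers, continuity requires the same specific discharge q through every layer.
Σ(b_i/K_i) = 2.17/47.0 + 12.8/5.52 + 11.2/393 = 2.394 d.
q = Δh / Σ(b_i/K_i) = 8.87 / 2.394 = 3.706 m/day.
In each layer the seepage velocity is v_i = q/n_i, so the layer transit time is t_i = b_i·n_i / q:
  layer 1 (karst limestone): t_1 = 2.17 × 0.04 / 3.706 = 0.02342 d
  layer 2 (fine sand): t_2 = 12.8 × 0.16 / 3.706 = 0.5526 d
  layer 3 (clean gravel): t_3 = 11.2 × 0.20 / 3.706 = 0.6044 d
Total t = Σ t_i = 1.181 days.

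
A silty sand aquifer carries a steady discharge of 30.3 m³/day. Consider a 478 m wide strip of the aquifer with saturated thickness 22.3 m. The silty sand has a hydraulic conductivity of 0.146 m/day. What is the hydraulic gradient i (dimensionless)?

0.0195

Cross-sectional area A = 478 × 22.3 = 10659 m².
From Q = K·A·i, i = Q / (K·A) = 30.3 / (0.1460 × 10659) = 0.01947.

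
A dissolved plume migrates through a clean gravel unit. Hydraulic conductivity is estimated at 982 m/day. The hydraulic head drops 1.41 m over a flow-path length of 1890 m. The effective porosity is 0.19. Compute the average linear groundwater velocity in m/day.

3.86

Hydraulic gradient i = Δh / L = 1.41 / 1890 = 0.0007460.
Darcy flux q = K · i = 982.0 × 0.0007460 = 0.7326 m/day.
Seepage velocity v = q / n_e = 0.7326 / 0.19 = 3.856 m/day.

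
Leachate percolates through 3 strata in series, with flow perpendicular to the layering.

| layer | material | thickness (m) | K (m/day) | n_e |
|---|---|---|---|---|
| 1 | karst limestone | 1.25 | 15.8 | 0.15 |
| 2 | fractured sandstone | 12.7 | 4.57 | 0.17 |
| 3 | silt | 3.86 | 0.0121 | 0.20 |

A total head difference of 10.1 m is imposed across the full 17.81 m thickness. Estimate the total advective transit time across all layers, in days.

99.4

With flow normal to the layers, continuity requires the same specific discharge q through every layer.
Σ(b_i/K_i) = 1.25/15.8 + 12.7/4.57 + 3.86/0.0121 = 321.9 d.
q = Δh / Σ(b_i/K_i) = 10.1 / 321.9 = 0.03138 m/day.
In each layer the seepage velocity is v_i = q/n_i, so the layer transit time is t_i = b_i·n_i / q:
  layer 1 (karst limestone): t_1 = 1.25 × 0.15 / 0.03138 = 5.975 d
  layer 2 (fractured sandstone): t_2 = 12.7 × 0.17 / 0.03138 = 68.80 d
  layer 3 (silt): t_3 = 3.86 × 0.20 / 0.03138 = 24.60 d
Total t = Σ t_i = 99.38 days.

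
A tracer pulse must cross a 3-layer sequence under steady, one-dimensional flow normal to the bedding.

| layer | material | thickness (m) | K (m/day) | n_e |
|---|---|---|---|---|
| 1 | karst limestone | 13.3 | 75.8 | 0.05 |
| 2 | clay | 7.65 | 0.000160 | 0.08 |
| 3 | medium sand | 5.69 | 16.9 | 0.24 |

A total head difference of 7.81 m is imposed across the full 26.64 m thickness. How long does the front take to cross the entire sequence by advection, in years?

44.3

With flow normal to the layers, continuity requires the same specific discharge q through every layer.
Σ(b_i/K_i) = 13.3/75.8 + 7.65/0.000160 + 5.69/16.9 = 47813 d.
q = Δh / Σ(b_i/K_i) = 7.81 / 47813 = 0.0001633 m/day.
In each layer the seepage velocity is v_i = q/n_i, so the layer transit time is t_i = b_i·n_i / q:
  layer 1 (karst limestone): t_1 = 13.3 × 0.05 / 0.0001633 = 4071 d
  layer 2 (clay): t_2 = 7.65 × 0.08 / 0.0001633 = 3747 d
  layer 3 (medium sand): t_3 = 5.69 × 0.24 / 0.0001633 = 8360 d
Total t = Σ t_i = 16178 days = 44.29 years.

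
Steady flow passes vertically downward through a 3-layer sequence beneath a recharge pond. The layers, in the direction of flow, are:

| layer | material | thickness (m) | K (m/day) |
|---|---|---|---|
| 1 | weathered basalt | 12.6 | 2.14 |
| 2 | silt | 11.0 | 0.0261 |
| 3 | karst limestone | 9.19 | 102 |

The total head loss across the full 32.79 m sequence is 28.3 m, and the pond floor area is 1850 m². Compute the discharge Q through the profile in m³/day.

122

Flow is perpendicular to layering, so the layers act in series and the equivalent K is the thickness-weighted harmonic mean.
Total thickness L = 12.6 + 11.0 + 9.19 = 32.79 m.
Σ(b_i/K_i) = 12.6/2.14 + 11.0/0.0261 + 9.19/102 = 427.4 d.
K_eq = L / Σ(b_i/K_i) = 32.79 / 427.4 = 0.07671 m/day.
Q = K_eq · A · (Δh/L) = 0.07671 × 1850 × (28.3/32.79) = 122.5 m³/day.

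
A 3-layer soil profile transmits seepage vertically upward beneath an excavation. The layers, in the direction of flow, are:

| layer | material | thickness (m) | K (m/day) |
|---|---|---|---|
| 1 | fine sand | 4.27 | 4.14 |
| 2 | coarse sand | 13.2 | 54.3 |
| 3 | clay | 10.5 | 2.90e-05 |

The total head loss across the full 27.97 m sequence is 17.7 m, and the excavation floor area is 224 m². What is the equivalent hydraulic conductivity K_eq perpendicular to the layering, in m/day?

Flow is perpendicular to layering, so the layers act in series and the equivalent K is the thickness-weighted harmonic mean.
Total thickness L = 4.27 + 13.2 + 10.5 = 27.97 m.
Σ(b_i/K_i) = 4.27/4.14 + 13.2/54.3 + 10.5/2.90e-05 = 3.621e+05 d.
K_eq = L / Σ(b_i/K_i) = 27.97 / 3.621e+05 = 7.725e-05 m/day.

7.73e-05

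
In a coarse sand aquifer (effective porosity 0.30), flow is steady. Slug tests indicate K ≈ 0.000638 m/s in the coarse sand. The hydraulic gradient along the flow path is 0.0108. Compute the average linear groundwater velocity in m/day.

Convert K: 0.000638 m/s × 86400 = 55.12 m/day.
Hydraulic gradient i = 0.0108.
Darcy flux q = K · i = 55.12 × 0.01080 = 0.5953 m/day.
Seepage velocity v = q / n_e = 0.5953 / 0.30 = 1.984 m/day.

1.98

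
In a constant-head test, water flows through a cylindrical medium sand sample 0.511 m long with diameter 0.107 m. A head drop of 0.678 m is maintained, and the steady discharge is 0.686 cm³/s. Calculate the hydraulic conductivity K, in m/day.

4.97

Cross-sectional area A = π·(d/2)² = π × (0.107/2)² = 0.008992 m².
Convert discharge: 0.686 cm³/s = 6.860e-07 m³/s.
Darcy's law rearranged: K = Q·L / (A·Δh) = 6.860e-07 × 0.511 / (0.008992 × 0.678) = 5.750e-05 m/s = 4.968 m/day.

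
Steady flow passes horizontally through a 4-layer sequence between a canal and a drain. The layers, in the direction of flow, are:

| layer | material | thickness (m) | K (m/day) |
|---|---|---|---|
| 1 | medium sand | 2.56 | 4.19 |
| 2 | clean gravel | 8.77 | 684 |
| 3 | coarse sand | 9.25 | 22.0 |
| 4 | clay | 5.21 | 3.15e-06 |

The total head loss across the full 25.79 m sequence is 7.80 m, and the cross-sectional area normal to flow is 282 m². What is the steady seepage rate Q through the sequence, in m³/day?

0.00133

Flow is perpendicular to layering, so the layers act in series and the equivalent K is the thickness-weighted harmonic mean.
Total thickness L = 2.56 + 8.77 + 9.25 + 5.21 = 25.79 m.
Σ(b_i/K_i) = 2.56/4.19 + 8.77/684 + 9.25/22.0 + 5.21/3.15e-06 = 1.654e+06 d.
K_eq = L / Σ(b_i/K_i) = 25.79 / 1.654e+06 = 1.559e-05 m/day.
Q = K_eq · A · (Δh/L) = 1.559e-05 × 282 × (7.80/25.79) = 0.001330 m³/day.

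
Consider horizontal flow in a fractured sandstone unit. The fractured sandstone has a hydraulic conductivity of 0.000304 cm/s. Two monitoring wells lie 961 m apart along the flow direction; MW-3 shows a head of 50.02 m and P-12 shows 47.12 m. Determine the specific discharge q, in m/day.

0.000793

Convert K: 0.000304 cm/s × 864 = 0.2627 m/day.
Hydraulic gradient i = (50.02 − 47.12) / 961 = 2.9 / 961 = 0.003018.
Specific discharge q = K · i = 0.2627 × 0.003018 = 0.0007926 m/day.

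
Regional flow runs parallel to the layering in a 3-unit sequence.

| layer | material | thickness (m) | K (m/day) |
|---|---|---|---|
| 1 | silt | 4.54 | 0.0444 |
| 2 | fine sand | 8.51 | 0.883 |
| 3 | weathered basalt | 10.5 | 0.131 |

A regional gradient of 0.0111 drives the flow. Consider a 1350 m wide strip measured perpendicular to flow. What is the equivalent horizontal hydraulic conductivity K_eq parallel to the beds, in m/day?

0.386

Flow is parallel to layering, so each bed carries its own Darcy discharge and the transmissivities add.
Σ(K_i·b_i) = 0.0444×4.54 + 0.883×8.51 + 0.131×10.5 = 9.091 m²/day.
Total thickness b = 23.55 m, so K_eq = Σ(K_i·b_i)/b = 0.3860 m/day.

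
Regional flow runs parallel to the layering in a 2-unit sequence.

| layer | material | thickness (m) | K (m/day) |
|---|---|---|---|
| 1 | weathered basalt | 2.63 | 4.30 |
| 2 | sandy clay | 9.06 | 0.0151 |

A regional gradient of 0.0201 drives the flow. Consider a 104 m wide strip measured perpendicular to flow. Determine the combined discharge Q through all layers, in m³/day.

23.9

Flow is parallel to layering, so each bed carries its own Darcy discharge and the transmissivities add.
Σ(K_i·b_i) = 4.30×2.63 + 0.0151×9.06 = 11.45 m²/day.
Hydraulic gradient i = 0.0201.
Q = Σ(K_i·b_i) · W · i = 11.45 × 104 × 0.02010 = 23.93 m³/day.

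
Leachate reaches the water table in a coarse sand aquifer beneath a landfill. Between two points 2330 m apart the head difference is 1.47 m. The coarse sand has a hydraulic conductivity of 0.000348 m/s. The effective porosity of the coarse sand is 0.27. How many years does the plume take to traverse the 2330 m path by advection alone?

90.8

Convert K: 0.000348 m/s × 86400 = 30.07 m/day.
Hydraulic gradient i = Δh / L = 1.47 / 2330 = 0.0006309.
Darcy flux q = K · i = 30.07 × 0.0006309 = 0.01897 m/day.
Seepage velocity v = q / n_e = 0.01897 / 0.27 = 0.07026 m/day.
Travel time t = L / v = 2330 / 0.07026 = 33164 days = 90.80 years.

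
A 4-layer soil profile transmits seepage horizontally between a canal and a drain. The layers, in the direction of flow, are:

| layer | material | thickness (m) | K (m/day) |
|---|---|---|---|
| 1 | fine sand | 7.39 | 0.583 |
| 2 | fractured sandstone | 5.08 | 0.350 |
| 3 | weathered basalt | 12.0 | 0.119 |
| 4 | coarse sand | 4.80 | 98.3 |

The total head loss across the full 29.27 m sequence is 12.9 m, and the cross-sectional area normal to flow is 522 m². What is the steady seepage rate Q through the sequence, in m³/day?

Flow is perpendicular to layering, so the layers act in series and the equivalent K is the thickness-weighted harmonic mean.
Total thickness L = 7.39 + 5.08 + 12.0 + 4.80 = 29.27 m.
Σ(b_i/K_i) = 7.39/0.583 + 5.08/0.350 + 12.0/0.119 + 4.80/98.3 = 128.1 d.
K_eq = L / Σ(b_i/K_i) = 29.27 / 128.1 = 0.2285 m/day.
Q = K_eq · A · (Δh/L) = 0.2285 × 522 × (12.9/29.27) = 52.58 m³/day.

52.6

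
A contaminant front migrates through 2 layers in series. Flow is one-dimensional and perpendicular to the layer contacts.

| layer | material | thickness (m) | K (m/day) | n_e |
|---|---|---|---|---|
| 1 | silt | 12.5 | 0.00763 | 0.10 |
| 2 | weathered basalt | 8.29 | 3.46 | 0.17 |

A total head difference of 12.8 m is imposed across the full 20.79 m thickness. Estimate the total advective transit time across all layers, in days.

341

With flow normal to the layers, continuity requires the same specific discharge q through every layer.
Σ(b_i/K_i) = 12.5/0.00763 + 8.29/3.46 = 1641 d.
q = Δh / Σ(b_i/K_i) = 12.8 / 1641 = 0.007802 m/day.
In each layer the seepage velocity is v_i = q/n_i, so the layer transit time is t_i = b_i·n_i / q:
  layer 1 (silt): t_1 = 12.5 × 0.10 / 0.007802 = 160.2 d
  layer 2 (weathered basalt): t_2 = 8.29 × 0.17 / 0.007802 = 180.6 d
Total t = Σ t_i = 340.9 days.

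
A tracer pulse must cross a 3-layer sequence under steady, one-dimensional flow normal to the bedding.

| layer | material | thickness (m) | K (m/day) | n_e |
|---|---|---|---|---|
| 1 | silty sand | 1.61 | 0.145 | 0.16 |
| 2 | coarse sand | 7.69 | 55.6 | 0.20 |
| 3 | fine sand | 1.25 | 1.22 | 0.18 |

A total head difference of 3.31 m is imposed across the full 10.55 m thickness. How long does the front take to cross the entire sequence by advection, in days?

7.49

With flow normal to the layers, continuity requires the same specific discharge q through every layer.
Σ(b_i/K_i) = 1.61/0.145 + 7.69/55.6 + 1.25/1.22 = 12.27 d.
q = Δh / Σ(b_i/K_i) = 3.31 / 12.27 = 0.2698 m/day.
In each layer the seepage velocity is v_i = q/n_i, so the layer transit time is t_i = b_i·n_i / q:
  layer 1 (silty sand): t_1 = 1.61 × 0.16 / 0.2698 = 0.9546 d
  layer 2 (coarse sand): t_2 = 7.69 × 0.20 / 0.2698 = 5.700 d
  layer 3 (fine sand): t_3 = 1.25 × 0.18 / 0.2698 = 0.8338 d
Total t = Σ t_i = 7.488 days.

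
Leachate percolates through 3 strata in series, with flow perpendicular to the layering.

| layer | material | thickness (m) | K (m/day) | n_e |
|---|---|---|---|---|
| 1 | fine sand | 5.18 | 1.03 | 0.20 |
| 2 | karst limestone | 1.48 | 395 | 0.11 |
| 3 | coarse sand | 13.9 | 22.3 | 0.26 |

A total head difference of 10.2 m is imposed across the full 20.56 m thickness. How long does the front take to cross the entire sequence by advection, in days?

2.67

With flow normal to the layers, continuity requires the same specific discharge q through every layer.
Σ(b_i/K_i) = 5.18/1.03 + 1.48/395 + 13.9/22.3 = 5.656 d.
q = Δh / Σ(b_i/K_i) = 10.2 / 5.656 = 1.803 m/day.
In each layer the seepage velocity is v_i = q/n_i, so the layer transit time is t_i = b_i·n_i / q:
  layer 1 (fine sand): t_1 = 5.18 × 0.20 / 1.803 = 0.5745 d
  layer 2 (karst limestone): t_2 = 1.48 × 0.11 / 1.803 = 0.09028 d
  layer 3 (coarse sand): t_3 = 13.9 × 0.26 / 1.803 = 2.004 d
Total t = Σ t_i = 2.669 days.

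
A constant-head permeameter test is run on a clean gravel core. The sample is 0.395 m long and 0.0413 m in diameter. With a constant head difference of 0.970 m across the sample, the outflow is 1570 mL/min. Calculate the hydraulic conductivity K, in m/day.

687

Cross-sectional area A = π·(d/2)² = π × (0.0413/2)² = 0.001340 m².
Convert discharge: 1570 mL/min = 2.617e-05 m³/s.
Darcy's law rearranged: K = Q·L / (A·Δh) = 2.617e-05 × 0.395 / (0.001340 × 0.970) = 0.007954 m/s = 687.2 m/day.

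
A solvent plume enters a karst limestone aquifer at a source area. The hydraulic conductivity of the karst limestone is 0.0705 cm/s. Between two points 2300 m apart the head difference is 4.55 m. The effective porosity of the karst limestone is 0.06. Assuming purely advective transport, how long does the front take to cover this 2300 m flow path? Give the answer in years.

Convert K: 0.0705 cm/s × 864 = 60.91 m/day.
Hydraulic gradient i = Δh / L = 4.55 / 2300 = 0.001978.
Darcy flux q = K · i = 60.91 × 0.001978 = 0.1205 m/day.
Seepage velocity v = q / n_e = 0.1205 / 0.06 = 2.008 m/day.
Travel time t = L / v = 2300 / 2.008 = 1145 days = 3.135 years.

3.14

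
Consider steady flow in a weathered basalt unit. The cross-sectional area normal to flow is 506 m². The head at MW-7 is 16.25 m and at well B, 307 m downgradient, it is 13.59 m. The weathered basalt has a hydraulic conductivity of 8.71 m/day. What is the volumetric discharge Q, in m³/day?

38.2

Hydraulic gradient i = (16.25 − 13.59) / 307 = 2.66 / 307 = 0.008664.
Darcy's law: Q = K · A · i = 8.710 × 506.0 × 0.008664 = 38.19 m³/day.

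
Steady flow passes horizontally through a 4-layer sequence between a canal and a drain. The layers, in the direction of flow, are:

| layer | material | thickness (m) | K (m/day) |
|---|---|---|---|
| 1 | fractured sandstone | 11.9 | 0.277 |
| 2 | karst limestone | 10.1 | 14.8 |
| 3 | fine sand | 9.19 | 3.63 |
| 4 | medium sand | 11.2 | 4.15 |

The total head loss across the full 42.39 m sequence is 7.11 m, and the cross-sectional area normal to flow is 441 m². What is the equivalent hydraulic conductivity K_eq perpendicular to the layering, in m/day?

Flow is perpendicular to layering, so the layers act in series and the equivalent K is the thickness-weighted harmonic mean.
Total thickness L = 11.9 + 10.1 + 9.19 + 11.2 = 42.39 m.
Σ(b_i/K_i) = 11.9/0.277 + 10.1/14.8 + 9.19/3.63 + 11.2/4.15 = 48.87 d.
K_eq = L / Σ(b_i/K_i) = 42.39 / 48.87 = 0.8673 m/day.

0.867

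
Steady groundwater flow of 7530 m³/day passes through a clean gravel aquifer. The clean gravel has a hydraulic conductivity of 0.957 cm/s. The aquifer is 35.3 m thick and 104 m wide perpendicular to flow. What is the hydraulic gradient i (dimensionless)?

Convert K: 0.957 cm/s × 864 = 826.8 m/day.
Cross-sectional area A = 104 × 35.3 = 3671 m².
From Q = K·A·i, i = Q / (K·A) = 7530 / (826.8 × 3671) = 0.002481.

0.00248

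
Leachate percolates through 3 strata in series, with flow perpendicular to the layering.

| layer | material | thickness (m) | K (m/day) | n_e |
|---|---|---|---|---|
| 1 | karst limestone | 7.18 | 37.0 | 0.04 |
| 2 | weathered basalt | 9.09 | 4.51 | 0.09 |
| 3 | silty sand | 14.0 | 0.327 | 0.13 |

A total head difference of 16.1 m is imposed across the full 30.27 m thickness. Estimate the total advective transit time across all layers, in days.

8.18

With flow normal to the layers, continuity requires the same specific discharge q through every layer.
Σ(b_i/K_i) = 7.18/37.0 + 9.09/4.51 + 14.0/0.327 = 45.02 d.
q = Δh / Σ(b_i/K_i) = 16.1 / 45.02 = 0.3576 m/day.
In each layer the seepage velocity is v_i = q/n_i, so the layer transit time is t_i = b_i·n_i / q:
  layer 1 (karst limestone): t_1 = 7.18 × 0.04 / 0.3576 = 0.8031 d
  layer 2 (weathered basalt): t_2 = 9.09 × 0.09 / 0.3576 = 2.288 d
  layer 3 (silty sand): t_3 = 14.0 × 0.13 / 0.3576 = 5.090 d
Total t = Σ t_i = 8.180 days.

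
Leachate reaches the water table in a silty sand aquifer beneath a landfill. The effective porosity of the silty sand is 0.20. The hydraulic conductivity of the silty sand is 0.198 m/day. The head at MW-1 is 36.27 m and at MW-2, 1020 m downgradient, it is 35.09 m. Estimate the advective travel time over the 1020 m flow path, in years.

2440

Hydraulic gradient i = (36.27 − 35.09) / 1020 = 1.18 / 1020 = 0.001157.
Darcy flux q = K · i = 0.1980 × 0.001157 = 0.0002291 m/day.
Seepage velocity v = q / n_e = 0.0002291 / 0.20 = 0.001145 m/day.
Travel time t = L / v = 1020 / 0.001145 = 8.906e+05 days = 2438 years.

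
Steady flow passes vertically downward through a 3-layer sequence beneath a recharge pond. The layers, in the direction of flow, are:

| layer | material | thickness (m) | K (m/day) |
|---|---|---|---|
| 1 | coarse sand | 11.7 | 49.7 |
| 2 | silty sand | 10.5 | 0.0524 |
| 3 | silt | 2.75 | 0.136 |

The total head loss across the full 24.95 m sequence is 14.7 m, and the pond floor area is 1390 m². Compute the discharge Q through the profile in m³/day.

Flow is perpendicular to layering, so the layers act in series and the equivalent K is the thickness-weighted harmonic mean.
Total thickness L = 11.7 + 10.5 + 2.75 = 24.95 m.
Σ(b_i/K_i) = 11.7/49.7 + 10.5/0.0524 + 2.75/0.136 = 220.8 d.
K_eq = L / Σ(b_i/K_i) = 24.95 / 220.8 = 0.1130 m/day.
Q = K_eq · A · (Δh/L) = 0.1130 × 1390 × (14.7/24.95) = 92.52 m³/day.

92.5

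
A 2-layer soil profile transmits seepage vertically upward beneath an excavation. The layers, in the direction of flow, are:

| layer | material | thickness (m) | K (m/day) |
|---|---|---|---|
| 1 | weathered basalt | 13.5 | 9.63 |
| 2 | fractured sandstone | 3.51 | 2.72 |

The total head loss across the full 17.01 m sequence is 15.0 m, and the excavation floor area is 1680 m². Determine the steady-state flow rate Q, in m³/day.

9360

Flow is perpendicular to layering, so the layers act in series and the equivalent K is the thickness-weighted harmonic mean.
Total thickness L = 13.5 + 3.51 = 17.01 m.
Σ(b_i/K_i) = 13.5/9.63 + 3.51/2.72 = 2.692 d.
K_eq = L / Σ(b_i/K_i) = 17.01 / 2.692 = 6.318 m/day.
Q = K_eq · A · (Δh/L) = 6.318 × 1680 × (15.0/17.01) = 9360 m³/day.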